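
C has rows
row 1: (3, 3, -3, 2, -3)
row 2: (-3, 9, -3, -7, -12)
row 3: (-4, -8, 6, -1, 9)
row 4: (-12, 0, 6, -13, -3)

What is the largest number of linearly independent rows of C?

Row reduce to echelon form.
R2 ← R2 + R1: [0, 12, -6, -5, -15]
R3 ← R3 + (4/3)·R1: [0, -4, 2, 5/3, 5]
R4 ← R4 + (4)·R1: [0, 12, -6, -5, -15]
R3 ← R3 + (1/3)·R2: [0, 0, 0, 0, 0]
R4 ← R4 − R2: [0, 0, 0, 0, 0]
Echelon form has 2 nonzero rows, so rank(C) = 2.
The rank gives the maximum number of linearly independent rows: 2.

2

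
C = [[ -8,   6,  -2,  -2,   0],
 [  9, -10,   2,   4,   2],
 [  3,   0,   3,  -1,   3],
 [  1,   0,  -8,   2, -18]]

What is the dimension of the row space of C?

3

Row reduce to echelon form.
R2 ← R2 + (9/8)·R1: [0, -13/4, -1/4, 7/4, 2]
R3 ← R3 + (3/8)·R1: [0, 9/4, 9/4, -7/4, 3]
R4 ← R4 + (1/8)·R1: [0, 3/4, -33/4, 7/4, -18]
R3 ← R3 + (9/13)·R2: [0, 0, 27/13, -7/13, 57/13]
R4 ← R4 + (3/13)·R2: [0, 0, -108/13, 28/13, -228/13]
R4 ← R4 + (4)·R3: [0, 0, 0, 0, 0]
Echelon form has 3 nonzero rows, so rank(C) = 3.
The row space has dimension equal to the rank: 3.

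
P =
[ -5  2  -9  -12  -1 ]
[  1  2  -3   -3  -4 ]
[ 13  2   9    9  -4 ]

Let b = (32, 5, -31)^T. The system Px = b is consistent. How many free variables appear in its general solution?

Row reduce the augmented matrix [P | b].
R2 ← R2 + (1/5)·R1: [0, 12/5, -24/5, -27/5, -21/5, 57/5]
R3 ← R3 + (13/5)·R1: [0, 36/5, -72/5, -111/5, -33/5, 261/5]
R3 ← R3 − (3)·R2: [0, 0, 0, -6, 6, 18]
The echelon form has 3 nonzero rows, and every pivot lies in the first 5 columns, so rank(P) = rank([P|b]) = 3.
The system is consistent.
Free variables = (unknowns) − (rank) = 5 − 3 = 2.

2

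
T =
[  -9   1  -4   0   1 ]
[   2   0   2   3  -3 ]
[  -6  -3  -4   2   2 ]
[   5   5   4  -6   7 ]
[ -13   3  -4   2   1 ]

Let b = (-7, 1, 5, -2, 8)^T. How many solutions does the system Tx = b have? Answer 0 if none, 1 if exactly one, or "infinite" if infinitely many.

0

Row reduce the augmented matrix [T | b].
R2 ← R2 + (2/9)·R1: [0, 2/9, 10/9, 3, -25/9, -5/9]
R3 ← R3 − (2/3)·R1: [0, -11/3, -4/3, 2, 4/3, 29/3]
R4 ← R4 + (5/9)·R1: [0, 50/9, 16/9, -6, 68/9, -53/9]
R5 ← R5 − (13/9)·R1: [0, 14/9, 16/9, 2, -4/9, 163/9]
R3 ← R3 + (33/2)·R2: [0, 0, 17, 103/2, -89/2, 1/2]
R4 ← R4 − (25)·R2: [0, 0, -26, -81, 77, 8]
R5 ← R5 − (7)·R2: [0, 0, -6, -19, 19, 22]
R4 ← R4 + (26/17)·R3: [0, 0, 0, -38/17, 152/17, 149/17]
R5 ← R5 + (6/17)·R3: [0, 0, 0, -14/17, 56/17, 377/17]
R5 ← R5 − (7/19)·R4: [0, 0, 0, 0, 0, 360/19]
The echelon form has 5 nonzero rows; the last pivot sits in the augmented column, so rank(T) = 4 but rank([T|b]) = 5.
Since the ranks differ, the system is inconsistent.
It has no solutions.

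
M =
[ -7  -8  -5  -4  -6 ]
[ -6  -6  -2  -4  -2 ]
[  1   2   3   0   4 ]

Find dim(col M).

Row reduce to echelon form.
R2 ← R2 − (6/7)·R1: [0, 6/7, 16/7, -4/7, 22/7]
R3 ← R3 + (1/7)·R1: [0, 6/7, 16/7, -4/7, 22/7]
R3 ← R3 − R2: [0, 0, 0, 0, 0]
Echelon form has 2 nonzero rows, so rank(M) = 2.
The column space has dimension equal to the rank: 2.

2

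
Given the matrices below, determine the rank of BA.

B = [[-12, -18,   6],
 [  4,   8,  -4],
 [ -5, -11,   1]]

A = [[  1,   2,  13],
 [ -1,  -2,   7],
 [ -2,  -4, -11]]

2

First compute BA:
[[ -6, -12, -348],
 [  4,   8, 152],
 [  4,   8, -153]]
Now row reduce the product.
R2 ← R2 + (2/3)·R1: [0, 0, -80]
R3 ← R3 + (2/3)·R1: [0, 0, -385]
R3 ← R3 − (77/16)·R2: [0, 0, 0]
2 nonzero rows, so rank(BA) = 2.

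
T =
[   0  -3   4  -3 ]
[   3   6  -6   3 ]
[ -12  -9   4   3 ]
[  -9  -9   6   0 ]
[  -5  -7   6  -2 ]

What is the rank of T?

2

Row reduce to echelon form.
Swap R1 ↔ R2
R3 ← R3 + (4)·R1: [0, 15, -20, 15]
R4 ← R4 + (3)·R1: [0, 9, -12, 9]
R5 ← R5 + (5/3)·R1: [0, 3, -4, 3]
R3 ← R3 + (5)·R2: [0, 0, 0, 0]
R4 ← R4 + (3)·R2: [0, 0, 0, 0]
R5 ← R5 + R2: [0, 0, 0, 0]
Echelon form has 2 nonzero rows, so rank(T) = 2.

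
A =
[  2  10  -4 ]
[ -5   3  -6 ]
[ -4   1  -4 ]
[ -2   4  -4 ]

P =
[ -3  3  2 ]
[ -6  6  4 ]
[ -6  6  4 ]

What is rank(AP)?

1

First compute AP:
[[-42,  42,  28],
 [ 33, -33, -22],
 [ 30, -30, -20],
 [  6,  -6,  -4]]
Now row reduce the product.
R2 ← R2 + (11/14)·R1: [0, 0, 0]
R3 ← R3 + (5/7)·R1: [0, 0, 0]
R4 ← R4 + (1/7)·R1: [0, 0, 0]
1 nonzero row, so rank(AP) = 1.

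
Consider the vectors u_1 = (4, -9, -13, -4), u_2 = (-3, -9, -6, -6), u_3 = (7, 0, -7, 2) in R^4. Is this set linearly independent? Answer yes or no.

no

Form the matrix with these vectors as rows and row reduce.
R2 ← R2 + (3/4)·R1: [0, -63/4, -63/4, -9]
R3 ← R3 − (7/4)·R1: [0, 63/4, 63/4, 9]
R3 ← R3 + R2: [0, 0, 0, 0]
2 nonzero rows, so the 3 vectors span a space of dimension 2.
Since 2 < 3, the vectors are linearly dependent.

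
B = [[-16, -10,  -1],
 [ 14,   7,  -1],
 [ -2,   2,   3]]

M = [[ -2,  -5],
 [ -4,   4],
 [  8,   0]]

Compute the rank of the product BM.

First compute BM:
[[ 64,  40],
 [-64, -42],
 [ 20,  18]]
Now row reduce the product.
R2 ← R2 + R1: [0, -2]
R3 ← R3 − (5/16)·R1: [0, 11/2]
R3 ← R3 + (11/4)·R2: [0, 0]
2 nonzero rows, so rank(BM) = 2.

2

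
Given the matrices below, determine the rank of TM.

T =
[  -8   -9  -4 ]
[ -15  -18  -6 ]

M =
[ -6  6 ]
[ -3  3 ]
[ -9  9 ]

First compute TM:
[[111, -111],
 [198, -198]]
Now row reduce the product.
R2 ← R2 − (66/37)·R1: [0, 0]
1 nonzero row, so rank(TM) = 1.

1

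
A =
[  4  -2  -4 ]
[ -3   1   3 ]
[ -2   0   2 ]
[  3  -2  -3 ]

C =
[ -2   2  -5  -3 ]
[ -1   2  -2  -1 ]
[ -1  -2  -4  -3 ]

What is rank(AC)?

First compute AC:
[[ -2,  12,   0,   2],
 [  2, -10,   1,  -1],
 [  2,  -8,   2,   0],
 [ -1,   8,   1,   2]]
Now row reduce the product.
R2 ← R2 + R1: [0, 2, 1, 1]
R3 ← R3 + R1: [0, 4, 2, 2]
R4 ← R4 − (1/2)·R1: [0, 2, 1, 1]
R3 ← R3 − (2)·R2: [0, 0, 0, 0]
R4 ← R4 − R2: [0, 0, 0, 0]
2 nonzero rows, so rank(AC) = 2.

2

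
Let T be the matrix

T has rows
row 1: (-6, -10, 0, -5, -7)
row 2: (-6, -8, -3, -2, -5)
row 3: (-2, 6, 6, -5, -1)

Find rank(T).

Row reduce to echelon form.
R2 ← R2 − R1: [0, 2, -3, 3, 2]
R3 ← R3 − (1/3)·R1: [0, 28/3, 6, -10/3, 4/3]
R3 ← R3 − (14/3)·R2: [0, 0, 20, -52/3, -8]
Echelon form has 3 nonzero rows, so rank(T) = 3.

3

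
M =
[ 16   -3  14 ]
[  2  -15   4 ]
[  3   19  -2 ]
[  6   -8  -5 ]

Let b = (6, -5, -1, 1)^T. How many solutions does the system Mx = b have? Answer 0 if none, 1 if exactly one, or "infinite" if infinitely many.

0

Row reduce the augmented matrix [M | b].
R2 ← R2 − (1/8)·R1: [0, -117/8, 9/4, -23/4]
R3 ← R3 − (3/16)·R1: [0, 313/16, -37/8, -17/8]
R4 ← R4 − (3/8)·R1: [0, -55/8, -41/4, -5/4]
R3 ← R3 + (313/234)·R2: [0, 0, -21/13, -2297/234]
R4 ← R4 − (55/117)·R2: [0, 0, -147/13, 170/117]
R4 ← R4 − (7)·R3: [0, 0, 0, 421/6]
The echelon form has 4 nonzero rows; the last pivot sits in the augmented column, so rank(M) = 3 but rank([M|b]) = 4.
Since the ranks differ, the system is inconsistent.
It has no solutions.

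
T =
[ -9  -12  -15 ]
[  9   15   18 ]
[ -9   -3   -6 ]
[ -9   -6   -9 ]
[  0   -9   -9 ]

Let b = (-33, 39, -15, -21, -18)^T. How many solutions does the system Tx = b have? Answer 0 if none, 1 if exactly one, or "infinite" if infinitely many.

infinite

Row reduce the augmented matrix [T | b].
R2 ← R2 + R1: [0, 3, 3, 6]
R3 ← R3 − R1: [0, 9, 9, 18]
R4 ← R4 − R1: [0, 6, 6, 12]
R3 ← R3 − (3)·R2: [0, 0, 0, 0]
R4 ← R4 − (2)·R2: [0, 0, 0, 0]
R5 ← R5 + (3)·R2: [0, 0, 0, 0]
The echelon form has 2 nonzero rows, and every pivot lies in the first 3 columns, so rank(T) = rank([T|b]) = 2.
The system is consistent.
rank = 2 < 3 unknowns, so there are infinitely many solutions.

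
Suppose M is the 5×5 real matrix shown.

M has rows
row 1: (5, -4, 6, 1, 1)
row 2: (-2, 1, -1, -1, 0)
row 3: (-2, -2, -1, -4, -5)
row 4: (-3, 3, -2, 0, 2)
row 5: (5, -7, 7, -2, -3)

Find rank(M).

3

Row reduce to echelon form.
R2 ← R2 + (2/5)·R1: [0, -3/5, 7/5, -3/5, 2/5]
R3 ← R3 + (2/5)·R1: [0, -18/5, 7/5, -18/5, -23/5]
R4 ← R4 + (3/5)·R1: [0, 3/5, 8/5, 3/5, 13/5]
R5 ← R5 − R1: [0, -3, 1, -3, -4]
R3 ← R3 − (6)·R2: [0, 0, -7, 0, -7]
R4 ← R4 + R2: [0, 0, 3, 0, 3]
R5 ← R5 − (5)·R2: [0, 0, -6, 0, -6]
R4 ← R4 + (3/7)·R3: [0, 0, 0, 0, 0]
R5 ← R5 − (6/7)·R3: [0, 0, 0, 0, 0]
Echelon form has 3 nonzero rows, so rank(M) = 3.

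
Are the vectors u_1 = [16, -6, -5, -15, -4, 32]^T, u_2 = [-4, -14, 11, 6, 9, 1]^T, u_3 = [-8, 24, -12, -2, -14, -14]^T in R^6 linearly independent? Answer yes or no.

Form the matrix with these vectors as rows and row reduce.
R2 ← R2 + (1/4)·R1: [0, -31/2, 39/4, 9/4, 8, 9]
R3 ← R3 + (1/2)·R1: [0, 21, -29/2, -19/2, -16, 2]
R3 ← R3 + (42/31)·R2: [0, 0, -40/31, -200/31, -160/31, 440/31]
3 nonzero rows, so the 3 vectors span a space of dimension 3.
Since 3 = 3, the vectors are linearly independent.

yes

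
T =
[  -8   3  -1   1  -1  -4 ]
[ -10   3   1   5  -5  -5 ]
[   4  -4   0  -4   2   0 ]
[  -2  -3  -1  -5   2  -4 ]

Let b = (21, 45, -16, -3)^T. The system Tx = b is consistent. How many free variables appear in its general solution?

3

Row reduce the augmented matrix [T | b].
R2 ← R2 − (5/4)·R1: [0, -3/4, 9/4, 15/4, -15/4, 0, 75/4]
R3 ← R3 + (1/2)·R1: [0, -5/2, -1/2, -7/2, 3/2, -2, -11/2]
R4 ← R4 − (1/4)·R1: [0, -15/4, -3/4, -21/4, 9/4, -3, -33/4]
R3 ← R3 − (10/3)·R2: [0, 0, -8, -16, 14, -2, -68]
R4 ← R4 − (5)·R2: [0, 0, -12, -24, 21, -3, -102]
R4 ← R4 − (3/2)·R3: [0, 0, 0, 0, 0, 0, 0]
The echelon form has 3 nonzero rows, and every pivot lies in the first 6 columns, so rank(T) = rank([T|b]) = 3.
The system is consistent.
Free variables = (unknowns) − (rank) = 6 − 3 = 3.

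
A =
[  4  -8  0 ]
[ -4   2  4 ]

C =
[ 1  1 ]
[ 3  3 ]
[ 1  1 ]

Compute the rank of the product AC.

1

First compute AC:
[[-20, -20],
 [  6,   6]]
Now row reduce the product.
R2 ← R2 + (3/10)·R1: [0, 0]
1 nonzero row, so rank(AC) = 1.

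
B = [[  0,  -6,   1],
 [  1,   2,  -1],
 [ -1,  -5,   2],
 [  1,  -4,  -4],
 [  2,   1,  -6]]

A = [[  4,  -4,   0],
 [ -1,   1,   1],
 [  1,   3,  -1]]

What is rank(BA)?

3

First compute BA:
[[  7,  -3,  -7],
 [  1,  -5,   3],
 [  3,   5,  -7],
 [  4, -20,   0],
 [  1, -25,   7]]
Now row reduce the product.
R2 ← R2 − (1/7)·R1: [0, -32/7, 4]
R3 ← R3 − (3/7)·R1: [0, 44/7, -4]
R4 ← R4 − (4/7)·R1: [0, -128/7, 4]
R5 ← R5 − (1/7)·R1: [0, -172/7, 8]
R3 ← R3 + (11/8)·R2: [0, 0, 3/2]
R4 ← R4 − (4)·R2: [0, 0, -12]
R5 ← R5 − (43/8)·R2: [0, 0, -27/2]
R4 ← R4 + (8)·R3: [0, 0, 0]
R5 ← R5 + (9)·R3: [0, 0, 0]
3 nonzero rows, so rank(BA) = 3.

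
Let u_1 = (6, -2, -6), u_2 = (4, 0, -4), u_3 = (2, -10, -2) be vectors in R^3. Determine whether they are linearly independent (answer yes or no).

no

Form the matrix with these vectors as rows and row reduce.
R2 ← R2 − (2/3)·R1: [0, 4/3, 0]
R3 ← R3 − (1/3)·R1: [0, -28/3, 0]
R3 ← R3 + (7)·R2: [0, 0, 0]
2 nonzero rows, so the 3 vectors span a space of dimension 2.
Since 2 < 3, the vectors are linearly dependent.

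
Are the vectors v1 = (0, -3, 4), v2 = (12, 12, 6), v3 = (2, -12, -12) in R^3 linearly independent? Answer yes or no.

Form the matrix with these vectors as rows and row reduce.
Swap R1 ↔ R2
R3 ← R3 − (1/6)·R1: [0, -14, -13]
R3 ← R3 − (14/3)·R2: [0, 0, -95/3]
3 nonzero rows, so the 3 vectors span a space of dimension 3.
Since 3 = 3, the vectors are linearly independent.

yes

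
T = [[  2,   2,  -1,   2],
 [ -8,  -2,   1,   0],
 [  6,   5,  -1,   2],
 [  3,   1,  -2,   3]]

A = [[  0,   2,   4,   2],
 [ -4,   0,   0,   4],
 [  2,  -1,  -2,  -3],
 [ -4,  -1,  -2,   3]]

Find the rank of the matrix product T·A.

2

First compute TA:
[[-18,   3,   6,  21],
 [ 10, -17, -34, -27],
 [-30,  11,  22,  41],
 [-20,   5,  10,  25]]
Now row reduce the product.
R2 ← R2 + (5/9)·R1: [0, -46/3, -92/3, -46/3]
R3 ← R3 − (5/3)·R1: [0, 6, 12, 6]
R4 ← R4 − (10/9)·R1: [0, 5/3, 10/3, 5/3]
R3 ← R3 + (9/23)·R2: [0, 0, 0, 0]
R4 ← R4 + (5/46)·R2: [0, 0, 0, 0]
2 nonzero rows, so rank(TA) = 2.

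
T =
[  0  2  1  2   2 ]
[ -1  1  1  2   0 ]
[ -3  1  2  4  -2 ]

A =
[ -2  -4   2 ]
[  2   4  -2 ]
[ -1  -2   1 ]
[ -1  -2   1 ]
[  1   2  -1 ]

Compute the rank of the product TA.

First compute TA:
[[  3,   6,  -3],
 [  1,   2,  -1],
 [  0,   0,   0]]
Now row reduce the product.
R2 ← R2 − (1/3)·R1: [0, 0, 0]
1 nonzero row, so rank(TA) = 1.

1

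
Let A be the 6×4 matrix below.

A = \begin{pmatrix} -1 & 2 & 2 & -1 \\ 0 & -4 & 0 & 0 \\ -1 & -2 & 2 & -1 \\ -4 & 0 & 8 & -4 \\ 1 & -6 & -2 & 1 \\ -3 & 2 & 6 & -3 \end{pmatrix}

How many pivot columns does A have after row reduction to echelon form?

2

Row reduce to echelon form.
R3 ← R3 − R1: [0, -4, 0, 0]
R4 ← R4 − (4)·R1: [0, -8, 0, 0]
R5 ← R5 + R1: [0, -4, 0, 0]
R6 ← R6 − (3)·R1: [0, -4, 0, 0]
R3 ← R3 − R2: [0, 0, 0, 0]
R4 ← R4 − (2)·R2: [0, 0, 0, 0]
R5 ← R5 − R2: [0, 0, 0, 0]
R6 ← R6 − R2: [0, 0, 0, 0]
Echelon form has 2 nonzero rows, so rank(A) = 2.
Each nonzero row contributes one pivot column: 2 pivot columns.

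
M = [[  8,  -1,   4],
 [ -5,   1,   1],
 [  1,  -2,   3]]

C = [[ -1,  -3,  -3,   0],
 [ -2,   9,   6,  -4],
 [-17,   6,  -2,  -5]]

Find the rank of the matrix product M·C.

First compute MC:
[[-74,  -9, -38, -16],
 [-14,  30,  19,  -9],
 [-48,  -3, -21,  -7]]
Now row reduce the product.
R2 ← R2 − (7/37)·R1: [0, 1173/37, 969/37, -221/37]
R3 ← R3 − (24/37)·R1: [0, 105/37, 135/37, 125/37]
R3 ← R3 − (35/391)·R2: [0, 0, 30/23, 90/23]
3 nonzero rows, so rank(MC) = 3.

3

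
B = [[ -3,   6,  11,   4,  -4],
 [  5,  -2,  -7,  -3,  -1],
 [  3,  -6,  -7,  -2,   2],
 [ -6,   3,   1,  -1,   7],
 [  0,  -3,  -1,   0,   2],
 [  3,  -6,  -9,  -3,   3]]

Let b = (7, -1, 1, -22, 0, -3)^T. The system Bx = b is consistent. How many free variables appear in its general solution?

Row reduce the augmented matrix [B | b].
R2 ← R2 + (5/3)·R1: [0, 8, 34/3, 11/3, -23/3, 32/3]
R3 ← R3 + R1: [0, 0, 4, 2, -2, 8]
R4 ← R4 − (2)·R1: [0, -9, -21, -9, 15, -36]
R6 ← R6 + R1: [0, 0, 2, 1, -1, 4]
R4 ← R4 + (9/8)·R2: [0, 0, -33/4, -39/8, 51/8, -24]
R5 ← R5 + (3/8)·R2: [0, 0, 13/4, 11/8, -7/8, 4]
R4 ← R4 + (33/16)·R3: [0, 0, 0, -3/4, 9/4, -15/2]
R5 ← R5 − (13/16)·R3: [0, 0, 0, -1/4, 3/4, -5/2]
R6 ← R6 − (1/2)·R3: [0, 0, 0, 0, 0, 0]
R5 ← R5 − (1/3)·R4: [0, 0, 0, 0, 0, 0]
The echelon form has 4 nonzero rows, and every pivot lies in the first 5 columns, so rank(B) = rank([B|b]) = 4.
The system is consistent.
Free variables = (unknowns) − (rank) = 5 − 4 = 1.

1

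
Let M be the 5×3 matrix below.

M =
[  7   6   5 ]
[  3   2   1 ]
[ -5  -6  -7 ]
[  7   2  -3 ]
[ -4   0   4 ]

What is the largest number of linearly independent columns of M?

Row reduce to echelon form.
R2 ← R2 − (3/7)·R1: [0, -4/7, -8/7]
R3 ← R3 + (5/7)·R1: [0, -12/7, -24/7]
R4 ← R4 − R1: [0, -4, -8]
R5 ← R5 + (4/7)·R1: [0, 24/7, 48/7]
R3 ← R3 − (3)·R2: [0, 0, 0]
R4 ← R4 − (7)·R2: [0, 0, 0]
R5 ← R5 + (6)·R2: [0, 0, 0]
Echelon form has 2 nonzero rows, so rank(M) = 2.
The rank gives the maximum number of linearly independent columns: 2.

2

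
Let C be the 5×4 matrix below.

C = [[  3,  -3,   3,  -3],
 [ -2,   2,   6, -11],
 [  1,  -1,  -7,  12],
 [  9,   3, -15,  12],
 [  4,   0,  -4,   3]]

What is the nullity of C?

1

Row reduce to echelon form.
R2 ← R2 + (2/3)·R1: [0, 0, 8, -13]
R3 ← R3 − (1/3)·R1: [0, 0, -8, 13]
R4 ← R4 − (3)·R1: [0, 12, -24, 21]
R5 ← R5 − (4/3)·R1: [0, 4, -8, 7]
Swap R2 ↔ R4
R5 ← R5 − (1/3)·R2: [0, 0, 0, 0]
R4 ← R4 + R3: [0, 0, 0, 0]
3 nonzero rows, so rank(C) = 3.
C has 4 columns; by rank–nullity, nullity = 4 − 3 = 1.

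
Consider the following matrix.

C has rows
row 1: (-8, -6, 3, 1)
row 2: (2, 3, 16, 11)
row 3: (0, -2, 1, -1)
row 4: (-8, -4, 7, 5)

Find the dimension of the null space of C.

1

Row reduce to echelon form.
R2 ← R2 + (1/4)·R1: [0, 3/2, 67/4, 45/4]
R4 ← R4 − R1: [0, 2, 4, 4]
R3 ← R3 + (4/3)·R2: [0, 0, 70/3, 14]
R4 ← R4 − (4/3)·R2: [0, 0, -55/3, -11]
R4 ← R4 + (11/14)·R3: [0, 0, 0, 0]
3 nonzero rows, so rank(C) = 3.
C has 4 columns; by rank–nullity, nullity = 4 − 3 = 1.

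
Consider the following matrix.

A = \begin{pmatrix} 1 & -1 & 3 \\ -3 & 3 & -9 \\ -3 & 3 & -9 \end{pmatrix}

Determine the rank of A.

1

Row reduce to echelon form.
R2 ← R2 + (3)·R1: [0, 0, 0]
R3 ← R3 + (3)·R1: [0, 0, 0]
Echelon form has 1 nonzero row, so rank(A) = 1.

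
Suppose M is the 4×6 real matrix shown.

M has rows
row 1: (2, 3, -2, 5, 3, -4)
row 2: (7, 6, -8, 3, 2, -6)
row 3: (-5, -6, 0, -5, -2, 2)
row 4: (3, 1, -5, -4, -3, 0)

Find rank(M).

Row reduce to echelon form.
R2 ← R2 − (7/2)·R1: [0, -9/2, -1, -29/2, -17/2, 8]
R3 ← R3 + (5/2)·R1: [0, 3/2, -5, 15/2, 11/2, -8]
R4 ← R4 − (3/2)·R1: [0, -7/2, -2, -23/2, -15/2, 6]
R3 ← R3 + (1/3)·R2: [0, 0, -16/3, 8/3, 8/3, -16/3]
R4 ← R4 − (7/9)·R2: [0, 0, -11/9, -2/9, -8/9, -2/9]
R4 ← R4 − (11/48)·R3: [0, 0, 0, -5/6, -3/2, 1]
Echelon form has 4 nonzero rows, so rank(M) = 4.

4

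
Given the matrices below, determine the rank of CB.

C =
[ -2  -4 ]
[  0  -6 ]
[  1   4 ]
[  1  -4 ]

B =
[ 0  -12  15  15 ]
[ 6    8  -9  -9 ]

2

First compute CB:
[[-24,  -8,   6,   6],
 [-36, -48,  54,  54],
 [ 24,  20, -21, -21],
 [-24, -44,  51,  51]]
Now row reduce the product.
R2 ← R2 − (3/2)·R1: [0, -36, 45, 45]
R3 ← R3 + R1: [0, 12, -15, -15]
R4 ← R4 − R1: [0, -36, 45, 45]
R3 ← R3 + (1/3)·R2: [0, 0, 0, 0]
R4 ← R4 − R2: [0, 0, 0, 0]
2 nonzero rows, so rank(CB) = 2.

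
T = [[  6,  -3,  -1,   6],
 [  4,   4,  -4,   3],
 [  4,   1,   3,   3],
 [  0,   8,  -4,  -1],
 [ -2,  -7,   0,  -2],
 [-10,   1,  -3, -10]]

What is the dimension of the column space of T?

Row reduce to echelon form.
R2 ← R2 − (2/3)·R1: [0, 6, -10/3, -1]
R3 ← R3 − (2/3)·R1: [0, 3, 11/3, -1]
R5 ← R5 + (1/3)·R1: [0, -8, -1/3, 0]
R6 ← R6 + (5/3)·R1: [0, -4, -14/3, 0]
R3 ← R3 − (1/2)·R2: [0, 0, 16/3, -1/2]
R4 ← R4 − (4/3)·R2: [0, 0, 4/9, 1/3]
R5 ← R5 + (4/3)·R2: [0, 0, -43/9, -4/3]
R6 ← R6 + (2/3)·R2: [0, 0, -62/9, -2/3]
R4 ← R4 − (1/12)·R3: [0, 0, 0, 3/8]
R5 ← R5 + (43/48)·R3: [0, 0, 0, -57/32]
R6 ← R6 + (31/24)·R3: [0, 0, 0, -21/16]
R5 ← R5 + (19/4)·R4: [0, 0, 0, 0]
R6 ← R6 + (7/2)·R4: [0, 0, 0, 0]
Echelon form has 4 nonzero rows, so rank(T) = 4.
The column space has dimension equal to the rank: 4.

4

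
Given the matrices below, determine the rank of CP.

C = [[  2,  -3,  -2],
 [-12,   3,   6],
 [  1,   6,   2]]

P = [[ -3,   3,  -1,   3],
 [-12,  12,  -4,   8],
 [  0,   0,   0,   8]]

2

First compute CP:
[[ 30, -30,  10, -34],
 [  0,   0,   0,  36],
 [-75,  75, -25,  67]]
Now row reduce the product.
R3 ← R3 + (5/2)·R1: [0, 0, 0, -18]
R3 ← R3 + (1/2)·R2: [0, 0, 0, 0]
2 nonzero rows, so rank(CP) = 2.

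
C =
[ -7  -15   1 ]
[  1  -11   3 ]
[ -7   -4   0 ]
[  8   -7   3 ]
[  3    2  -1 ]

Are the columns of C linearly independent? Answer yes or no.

Row reduce C to echelon form.
R2 ← R2 + (1/7)·R1: [0, -92/7, 22/7]
R3 ← R3 − R1: [0, 11, -1]
R4 ← R4 + (8/7)·R1: [0, -169/7, 29/7]
R5 ← R5 + (3/7)·R1: [0, -31/7, -4/7]
R3 ← R3 + (77/92)·R2: [0, 0, 75/46]
R4 ← R4 − (169/92)·R2: [0, 0, -75/46]
R5 ← R5 − (31/92)·R2: [0, 0, -75/46]
R4 ← R4 + R3: [0, 0, 0]
R5 ← R5 + R3: [0, 0, 0]
3 pivots among 3 columns.
Every column is a pivot column, so the columns are linearly independent.

yes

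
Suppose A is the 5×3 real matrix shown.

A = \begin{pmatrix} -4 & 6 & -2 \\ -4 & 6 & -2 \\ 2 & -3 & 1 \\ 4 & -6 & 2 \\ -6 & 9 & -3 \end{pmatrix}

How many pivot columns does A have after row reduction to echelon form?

Row reduce to echelon form.
R2 ← R2 − R1: [0, 0, 0]
R3 ← R3 + (1/2)·R1: [0, 0, 0]
R4 ← R4 + R1: [0, 0, 0]
R5 ← R5 − (3/2)·R1: [0, 0, 0]
Echelon form has 1 nonzero row, so rank(A) = 1.
Each nonzero row contributes one pivot column: 1 pivot columns.

1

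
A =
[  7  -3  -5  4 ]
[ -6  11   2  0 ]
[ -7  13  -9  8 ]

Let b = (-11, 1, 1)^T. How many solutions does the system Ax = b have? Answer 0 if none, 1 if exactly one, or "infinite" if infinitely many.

infinite

Row reduce the augmented matrix [A | b].
R2 ← R2 + (6/7)·R1: [0, 59/7, -16/7, 24/7, -59/7]
R3 ← R3 + R1: [0, 10, -14, 12, -10]
R3 ← R3 − (70/59)·R2: [0, 0, -666/59, 468/59, 0]
The echelon form has 3 nonzero rows, and every pivot lies in the first 4 columns, so rank(A) = rank([A|b]) = 3.
The system is consistent.
rank = 3 < 4 unknowns, so there are infinitely many solutions.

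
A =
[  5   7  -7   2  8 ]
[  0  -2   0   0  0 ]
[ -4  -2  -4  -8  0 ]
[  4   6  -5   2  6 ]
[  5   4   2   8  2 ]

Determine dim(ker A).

2

Row reduce to echelon form.
R3 ← R3 + (4/5)·R1: [0, 18/5, -48/5, -32/5, 32/5]
R4 ← R4 − (4/5)·R1: [0, 2/5, 3/5, 2/5, -2/5]
R5 ← R5 − R1: [0, -3, 9, 6, -6]
R3 ← R3 + (9/5)·R2: [0, 0, -48/5, -32/5, 32/5]
R4 ← R4 + (1/5)·R2: [0, 0, 3/5, 2/5, -2/5]
R5 ← R5 − (3/2)·R2: [0, 0, 9, 6, -6]
R4 ← R4 + (1/16)·R3: [0, 0, 0, 0, 0]
R5 ← R5 + (15/16)·R3: [0, 0, 0, 0, 0]
3 nonzero rows, so rank(A) = 3.
A has 5 columns; by rank–nullity, nullity = 5 − 3 = 2.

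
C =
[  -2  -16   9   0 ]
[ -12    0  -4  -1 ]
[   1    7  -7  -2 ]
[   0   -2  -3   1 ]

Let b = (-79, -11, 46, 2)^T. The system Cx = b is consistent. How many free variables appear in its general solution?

Row reduce the augmented matrix [C | b].
R2 ← R2 − (6)·R1: [0, 96, -58, -1, 463]
R3 ← R3 + (1/2)·R1: [0, -1, -5/2, -2, 13/2]
R3 ← R3 + (1/96)·R2: [0, 0, -149/48, -193/96, 1087/96]
R4 ← R4 + (1/48)·R2: [0, 0, -101/24, 47/48, 559/48]
R4 ← R4 − (202/149)·R3: [0, 0, 0, 552/149, -552/149]
The echelon form has 4 nonzero rows, and every pivot lies in the first 4 columns, so rank(C) = rank([C|b]) = 4.
The system is consistent.
Free variables = (unknowns) − (rank) = 4 − 4 = 0.

0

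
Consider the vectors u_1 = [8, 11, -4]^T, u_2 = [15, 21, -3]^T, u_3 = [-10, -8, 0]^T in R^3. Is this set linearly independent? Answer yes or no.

Form the matrix with these vectors as rows and row reduce.
R2 ← R2 − (15/8)·R1: [0, 3/8, 9/2]
R3 ← R3 + (5/4)·R1: [0, 23/4, -5]
R3 ← R3 − (46/3)·R2: [0, 0, -74]
3 nonzero rows, so the 3 vectors span a space of dimension 3.
Since 3 = 3, the vectors are linearly independent.

yes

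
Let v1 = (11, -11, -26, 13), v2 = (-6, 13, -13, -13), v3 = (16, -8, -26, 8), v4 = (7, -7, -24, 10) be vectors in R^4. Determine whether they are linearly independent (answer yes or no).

yes

Form the matrix with these vectors as rows and row reduce.
R2 ← R2 + (6/11)·R1: [0, 7, -299/11, -65/11]
R3 ← R3 − (16/11)·R1: [0, 8, 130/11, -120/11]
R4 ← R4 − (7/11)·R1: [0, 0, -82/11, 19/11]
R3 ← R3 − (8/7)·R2: [0, 0, 3302/77, -320/77]
R4 ← R4 + (287/1651)·R3: [0, 0, 0, 1659/1651]
4 nonzero rows, so the 4 vectors span a space of dimension 4.
Since 4 = 4, the vectors are linearly independent.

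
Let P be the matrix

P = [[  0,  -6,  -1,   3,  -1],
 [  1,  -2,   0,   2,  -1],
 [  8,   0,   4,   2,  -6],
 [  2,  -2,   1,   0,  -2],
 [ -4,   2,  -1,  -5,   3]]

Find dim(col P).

3

Row reduce to echelon form.
Swap R1 ↔ R2
R3 ← R3 − (8)·R1: [0, 16, 4, -14, 2]
R4 ← R4 − (2)·R1: [0, 2, 1, -4, 0]
R5 ← R5 + (4)·R1: [0, -6, -1, 3, -1]
R3 ← R3 + (8/3)·R2: [0, 0, 4/3, -6, -2/3]
R4 ← R4 + (1/3)·R2: [0, 0, 2/3, -3, -1/3]
R5 ← R5 − R2: [0, 0, 0, 0, 0]
R4 ← R4 − (1/2)·R3: [0, 0, 0, 0, 0]
Echelon form has 3 nonzero rows, so rank(P) = 3.
The column space has dimension equal to the rank: 3.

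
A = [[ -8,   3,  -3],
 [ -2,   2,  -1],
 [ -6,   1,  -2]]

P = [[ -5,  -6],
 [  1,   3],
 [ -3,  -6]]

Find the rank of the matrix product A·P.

First compute AP:
[[ 52,  75],
 [ 15,  24],
 [ 37,  51]]
Now row reduce the product.
R2 ← R2 − (15/52)·R1: [0, 123/52]
R3 ← R3 − (37/52)·R1: [0, -123/52]
R3 ← R3 + R2: [0, 0]
2 nonzero rows, so rank(AP) = 2.

2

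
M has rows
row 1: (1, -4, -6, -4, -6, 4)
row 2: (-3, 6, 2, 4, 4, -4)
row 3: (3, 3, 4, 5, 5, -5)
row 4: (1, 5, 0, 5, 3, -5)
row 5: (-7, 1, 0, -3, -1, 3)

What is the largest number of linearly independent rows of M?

Row reduce to echelon form.
R2 ← R2 + (3)·R1: [0, -6, -16, -8, -14, 8]
R3 ← R3 − (3)·R1: [0, 15, 22, 17, 23, -17]
R4 ← R4 − R1: [0, 9, 6, 9, 9, -9]
R5 ← R5 + (7)·R1: [0, -27, -42, -31, -43, 31]
R3 ← R3 + (5/2)·R2: [0, 0, -18, -3, -12, 3]
R4 ← R4 + (3/2)·R2: [0, 0, -18, -3, -12, 3]
R5 ← R5 − (9/2)·R2: [0, 0, 30, 5, 20, -5]
R4 ← R4 − R3: [0, 0, 0, 0, 0, 0]
R5 ← R5 + (5/3)·R3: [0, 0, 0, 0, 0, 0]
Echelon form has 3 nonzero rows, so rank(M) = 3.
The rank gives the maximum number of linearly independent rows: 3.

3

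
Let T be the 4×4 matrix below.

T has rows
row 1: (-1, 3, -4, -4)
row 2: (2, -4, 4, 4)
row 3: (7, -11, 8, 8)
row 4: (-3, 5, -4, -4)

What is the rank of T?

2

Row reduce to echelon form.
R2 ← R2 + (2)·R1: [0, 2, -4, -4]
R3 ← R3 + (7)·R1: [0, 10, -20, -20]
R4 ← R4 − (3)·R1: [0, -4, 8, 8]
R3 ← R3 − (5)·R2: [0, 0, 0, 0]
R4 ← R4 + (2)·R2: [0, 0, 0, 0]
Echelon form has 2 nonzero rows, so rank(T) = 2.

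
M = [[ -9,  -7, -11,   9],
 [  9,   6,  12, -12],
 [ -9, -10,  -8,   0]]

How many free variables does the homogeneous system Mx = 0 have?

2

Row reduce to echelon form.
R2 ← R2 + R1: [0, -1, 1, -3]
R3 ← R3 − R1: [0, -3, 3, -9]
R3 ← R3 − (3)·R2: [0, 0, 0, 0]
2 nonzero rows, so rank(M) = 2.
M has 4 columns; by rank–nullity, nullity = 4 − 2 = 2.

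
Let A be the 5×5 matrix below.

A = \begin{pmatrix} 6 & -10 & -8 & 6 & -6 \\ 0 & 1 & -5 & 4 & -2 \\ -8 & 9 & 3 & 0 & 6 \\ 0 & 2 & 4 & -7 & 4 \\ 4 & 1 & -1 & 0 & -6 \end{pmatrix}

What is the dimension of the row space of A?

4

Row reduce to echelon form.
R3 ← R3 + (4/3)·R1: [0, -13/3, -23/3, 8, -2]
R5 ← R5 − (2/3)·R1: [0, 23/3, 13/3, -4, -2]
R3 ← R3 + (13/3)·R2: [0, 0, -88/3, 76/3, -32/3]
R4 ← R4 − (2)·R2: [0, 0, 14, -15, 8]
R5 ← R5 − (23/3)·R2: [0, 0, 128/3, -104/3, 40/3]
R4 ← R4 + (21/44)·R3: [0, 0, 0, -32/11, 32/11]
R5 ← R5 + (16/11)·R3: [0, 0, 0, 24/11, -24/11]
R5 ← R5 + (3/4)·R4: [0, 0, 0, 0, 0]
Echelon form has 4 nonzero rows, so rank(A) = 4.
The row space has dimension equal to the rank: 4.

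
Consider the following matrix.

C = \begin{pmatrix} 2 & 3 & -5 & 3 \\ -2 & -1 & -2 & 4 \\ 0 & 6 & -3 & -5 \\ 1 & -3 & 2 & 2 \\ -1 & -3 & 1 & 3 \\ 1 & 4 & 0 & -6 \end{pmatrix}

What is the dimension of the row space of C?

Row reduce to echelon form.
R2 ← R2 + R1: [0, 2, -7, 7]
R4 ← R4 − (1/2)·R1: [0, -9/2, 9/2, 1/2]
R5 ← R5 + (1/2)·R1: [0, -3/2, -3/2, 9/2]
R6 ← R6 − (1/2)·R1: [0, 5/2, 5/2, -15/2]
R3 ← R3 − (3)·R2: [0, 0, 18, -26]
R4 ← R4 + (9/4)·R2: [0, 0, -45/4, 65/4]
R5 ← R5 + (3/4)·R2: [0, 0, -27/4, 39/4]
R6 ← R6 − (5/4)·R2: [0, 0, 45/4, -65/4]
R4 ← R4 + (5/8)·R3: [0, 0, 0, 0]
R5 ← R5 + (3/8)·R3: [0, 0, 0, 0]
R6 ← R6 − (5/8)·R3: [0, 0, 0, 0]
Echelon form has 3 nonzero rows, so rank(C) = 3.
The row space has dimension equal to the rank: 3.

3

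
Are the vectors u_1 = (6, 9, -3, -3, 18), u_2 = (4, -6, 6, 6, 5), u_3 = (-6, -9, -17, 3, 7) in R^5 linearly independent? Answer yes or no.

yes

Form the matrix with these vectors as rows and row reduce.
R2 ← R2 − (2/3)·R1: [0, -12, 8, 8, -7]
R3 ← R3 + R1: [0, 0, -20, 0, 25]
3 nonzero rows, so the 3 vectors span a space of dimension 3.
Since 3 = 3, the vectors are linearly independent.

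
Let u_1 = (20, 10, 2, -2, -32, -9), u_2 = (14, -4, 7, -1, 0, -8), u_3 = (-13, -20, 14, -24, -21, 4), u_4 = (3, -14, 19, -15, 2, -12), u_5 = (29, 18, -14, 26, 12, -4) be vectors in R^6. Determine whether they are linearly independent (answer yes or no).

Form the matrix with these vectors as rows and row reduce.
R2 ← R2 − (7/10)·R1: [0, -11, 28/5, 2/5, 112/5, -17/10]
R3 ← R3 + (13/20)·R1: [0, -27/2, 153/10, -253/10, -209/5, -37/20]
R4 ← R4 − (3/20)·R1: [0, -31/2, 187/10, -147/10, 34/5, -213/20]
R5 ← R5 − (29/20)·R1: [0, 7/2, -169/10, 289/10, 292/5, 181/20]
R3 ← R3 − (27/22)·R2: [0, 0, 927/110, -2837/110, -3811/55, 13/55]
R4 ← R4 − (31/22)·R2: [0, 0, 1189/110, -1679/110, -1362/55, -454/55]
R5 ← R5 + (7/22)·R2: [0, 0, -1663/110, 3193/110, 3604/55, 468/55]
R4 ← R4 − (1189/927)·R3: [0, 0, 0, 16516/927, 577/9, -7933/927]
R5 ← R5 + (1663/927)·R3: [0, 0, 0, -15982/927, -529/9, 8281/927]
R5 ← R5 + (7991/8258)·R4: [0, 0, 0, 0, 26925/8258, 5385/8258]
5 nonzero rows, so the 5 vectors span a space of dimension 5.
Since 5 = 5, the vectors are linearly independent.

yes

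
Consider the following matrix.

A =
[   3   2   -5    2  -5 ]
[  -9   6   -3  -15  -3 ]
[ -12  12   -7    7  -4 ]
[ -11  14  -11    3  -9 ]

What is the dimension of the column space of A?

Row reduce to echelon form.
R2 ← R2 + (3)·R1: [0, 12, -18, -9, -18]
R3 ← R3 + (4)·R1: [0, 20, -27, 15, -24]
R4 ← R4 + (11/3)·R1: [0, 64/3, -88/3, 31/3, -82/3]
R3 ← R3 − (5/3)·R2: [0, 0, 3, 30, 6]
R4 ← R4 − (16/9)·R2: [0, 0, 8/3, 79/3, 14/3]
R4 ← R4 − (8/9)·R3: [0, 0, 0, -1/3, -2/3]
Echelon form has 4 nonzero rows, so rank(A) = 4.
The column space has dimension equal to the rank: 4.

4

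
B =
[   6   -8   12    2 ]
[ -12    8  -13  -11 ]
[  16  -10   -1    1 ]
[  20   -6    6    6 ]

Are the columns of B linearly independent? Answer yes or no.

Row reduce B to echelon form.
R2 ← R2 + (2)·R1: [0, -8, 11, -7]
R3 ← R3 − (8/3)·R1: [0, 34/3, -33, -13/3]
R4 ← R4 − (10/3)·R1: [0, 62/3, -34, -2/3]
R3 ← R3 + (17/12)·R2: [0, 0, -209/12, -57/4]
R4 ← R4 + (31/12)·R2: [0, 0, -67/12, -75/4]
R4 ← R4 − (67/209)·R3: [0, 0, 0, -156/11]
4 pivots among 4 columns.
Every column is a pivot column, so the columns are linearly independent.

yes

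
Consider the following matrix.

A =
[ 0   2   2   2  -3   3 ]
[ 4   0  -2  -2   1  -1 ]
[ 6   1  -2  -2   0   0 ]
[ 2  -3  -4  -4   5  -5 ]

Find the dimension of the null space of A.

4

Row reduce to echelon form.
Swap R1 ↔ R2
R3 ← R3 − (3/2)·R1: [0, 1, 1, 1, -3/2, 3/2]
R4 ← R4 − (1/2)·R1: [0, -3, -3, -3, 9/2, -9/2]
R3 ← R3 − (1/2)·R2: [0, 0, 0, 0, 0, 0]
R4 ← R4 + (3/2)·R2: [0, 0, 0, 0, 0, 0]
2 nonzero rows, so rank(A) = 2.
A has 6 columns; by rank–nullity, nullity = 6 − 2 = 4.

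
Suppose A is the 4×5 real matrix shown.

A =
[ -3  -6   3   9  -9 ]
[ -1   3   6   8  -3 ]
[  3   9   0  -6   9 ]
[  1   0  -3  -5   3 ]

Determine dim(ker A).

3

Row reduce to echelon form.
R2 ← R2 − (1/3)·R1: [0, 5, 5, 5, 0]
R3 ← R3 + R1: [0, 3, 3, 3, 0]
R4 ← R4 + (1/3)·R1: [0, -2, -2, -2, 0]
R3 ← R3 − (3/5)·R2: [0, 0, 0, 0, 0]
R4 ← R4 + (2/5)·R2: [0, 0, 0, 0, 0]
2 nonzero rows, so rank(A) = 2.
A has 5 columns; by rank–nullity, nullity = 5 − 2 = 3.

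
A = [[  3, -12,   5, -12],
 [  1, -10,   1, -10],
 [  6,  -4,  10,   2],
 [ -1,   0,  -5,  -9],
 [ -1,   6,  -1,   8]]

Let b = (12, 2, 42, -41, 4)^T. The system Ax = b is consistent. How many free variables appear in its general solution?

Row reduce the augmented matrix [A | b].
R2 ← R2 − (1/3)·R1: [0, -6, -2/3, -6, -2]
R3 ← R3 − (2)·R1: [0, 20, 0, 26, 18]
R4 ← R4 + (1/3)·R1: [0, -4, -10/3, -13, -37]
R5 ← R5 + (1/3)·R1: [0, 2, 2/3, 4, 8]
R3 ← R3 + (10/3)·R2: [0, 0, -20/9, 6, 34/3]
R4 ← R4 − (2/3)·R2: [0, 0, -26/9, -9, -107/3]
R5 ← R5 + (1/3)·R2: [0, 0, 4/9, 2, 22/3]
R4 ← R4 − (13/10)·R3: [0, 0, 0, -84/5, -252/5]
R5 ← R5 + (1/5)·R3: [0, 0, 0, 16/5, 48/5]
R5 ← R5 + (4/21)·R4: [0, 0, 0, 0, 0]
The echelon form has 4 nonzero rows, and every pivot lies in the first 4 columns, so rank(A) = rank([A|b]) = 4.
The system is consistent.
Free variables = (unknowns) − (rank) = 4 − 4 = 0.

0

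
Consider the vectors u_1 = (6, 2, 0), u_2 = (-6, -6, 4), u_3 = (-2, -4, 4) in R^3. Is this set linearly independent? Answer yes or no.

yes

Form the matrix with these vectors as rows and row reduce.
R2 ← R2 + R1: [0, -4, 4]
R3 ← R3 + (1/3)·R1: [0, -10/3, 4]
R3 ← R3 − (5/6)·R2: [0, 0, 2/3]
3 nonzero rows, so the 3 vectors span a space of dimension 3.
Since 3 = 3, the vectors are linearly independent.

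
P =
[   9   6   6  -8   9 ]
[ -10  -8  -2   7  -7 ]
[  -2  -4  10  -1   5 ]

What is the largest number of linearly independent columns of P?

3

Row reduce to echelon form.
R2 ← R2 + (10/9)·R1: [0, -4/3, 14/3, -17/9, 3]
R3 ← R3 + (2/9)·R1: [0, -8/3, 34/3, -25/9, 7]
R3 ← R3 − (2)·R2: [0, 0, 2, 1, 1]
Echelon form has 3 nonzero rows, so rank(P) = 3.
The rank gives the maximum number of linearly independent columns: 3.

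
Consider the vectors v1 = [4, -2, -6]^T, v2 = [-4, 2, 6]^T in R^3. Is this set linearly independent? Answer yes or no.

Form the matrix with these vectors as rows and row reduce.
R2 ← R2 + R1: [0, 0, 0]
1 nonzero row, so the 2 vectors span a space of dimension 1.
Since 1 < 2, the vectors are linearly dependent.

no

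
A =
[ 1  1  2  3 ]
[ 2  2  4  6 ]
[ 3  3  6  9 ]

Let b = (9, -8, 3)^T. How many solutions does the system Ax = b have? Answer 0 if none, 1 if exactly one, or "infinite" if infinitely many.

Row reduce the augmented matrix [A | b].
R2 ← R2 − (2)·R1: [0, 0, 0, 0, -26]
R3 ← R3 − (3)·R1: [0, 0, 0, 0, -24]
R3 ← R3 − (12/13)·R2: [0, 0, 0, 0, 0]
The echelon form has 2 nonzero rows; the last pivot sits in the augmented column, so rank(A) = 1 but rank([A|b]) = 2.
Since the ranks differ, the system is inconsistent.
It has no solutions.

0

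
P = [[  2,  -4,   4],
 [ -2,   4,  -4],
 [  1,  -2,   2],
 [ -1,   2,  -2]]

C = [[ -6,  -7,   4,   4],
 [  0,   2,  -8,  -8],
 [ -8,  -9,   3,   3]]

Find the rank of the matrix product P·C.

1

First compute PC:
[[-44, -58,  52,  52],
 [ 44,  58, -52, -52],
 [-22, -29,  26,  26],
 [ 22,  29, -26, -26]]
Now row reduce the product.
R2 ← R2 + R1: [0, 0, 0, 0]
R3 ← R3 − (1/2)·R1: [0, 0, 0, 0]
R4 ← R4 + (1/2)·R1: [0, 0, 0, 0]
1 nonzero row, so rank(PC) = 1.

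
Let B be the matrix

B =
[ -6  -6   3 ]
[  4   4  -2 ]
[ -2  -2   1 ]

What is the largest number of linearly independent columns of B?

Row reduce to echelon form.
R2 ← R2 + (2/3)·R1: [0, 0, 0]
R3 ← R3 − (1/3)·R1: [0, 0, 0]
Echelon form has 1 nonzero row, so rank(B) = 1.
The rank gives the maximum number of linearly independent columns: 1.

1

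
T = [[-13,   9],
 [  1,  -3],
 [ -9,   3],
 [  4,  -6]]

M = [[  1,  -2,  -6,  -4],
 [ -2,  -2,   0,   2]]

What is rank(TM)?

2

First compute TM:
[[-31,   8,  78,  70],
 [  7,   4,  -6, -10],
 [-15,  12,  54,  42],
 [ 16,   4, -24, -28]]
Now row reduce the product.
R2 ← R2 + (7/31)·R1: [0, 180/31, 360/31, 180/31]
R3 ← R3 − (15/31)·R1: [0, 252/31, 504/31, 252/31]
R4 ← R4 + (16/31)·R1: [0, 252/31, 504/31, 252/31]
R3 ← R3 − (7/5)·R2: [0, 0, 0, 0]
R4 ← R4 − (7/5)·R2: [0, 0, 0, 0]
2 nonzero rows, so rank(TM) = 2.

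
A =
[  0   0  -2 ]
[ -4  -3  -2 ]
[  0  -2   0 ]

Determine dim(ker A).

Row reduce to echelon form.
Swap R1 ↔ R2
Swap R2 ↔ R3
3 nonzero rows, so rank(A) = 3.
A has 3 columns; by rank–nullity, nullity = 3 − 3 = 0.

0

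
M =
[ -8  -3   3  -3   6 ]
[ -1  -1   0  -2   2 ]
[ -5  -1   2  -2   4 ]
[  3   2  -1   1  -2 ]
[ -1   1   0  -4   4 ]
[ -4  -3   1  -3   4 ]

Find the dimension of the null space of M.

2

Row reduce to echelon form.
R2 ← R2 − (1/8)·R1: [0, -5/8, -3/8, -13/8, 5/4]
R3 ← R3 − (5/8)·R1: [0, 7/8, 1/8, -1/8, 1/4]
R4 ← R4 + (3/8)·R1: [0, 7/8, 1/8, -1/8, 1/4]
R5 ← R5 − (1/8)·R1: [0, 11/8, -3/8, -29/8, 13/4]
R6 ← R6 − (1/2)·R1: [0, -3/2, -1/2, -3/2, 1]
R3 ← R3 + (7/5)·R2: [0, 0, -2/5, -12/5, 2]
R4 ← R4 + (7/5)·R2: [0, 0, -2/5, -12/5, 2]
R5 ← R5 + (11/5)·R2: [0, 0, -6/5, -36/5, 6]
R6 ← R6 − (12/5)·R2: [0, 0, 2/5, 12/5, -2]
R4 ← R4 − R3: [0, 0, 0, 0, 0]
R5 ← R5 − (3)·R3: [0, 0, 0, 0, 0]
R6 ← R6 + R3: [0, 0, 0, 0, 0]
3 nonzero rows, so rank(M) = 3.
M has 5 columns; by rank–nullity, nullity = 5 − 3 = 2.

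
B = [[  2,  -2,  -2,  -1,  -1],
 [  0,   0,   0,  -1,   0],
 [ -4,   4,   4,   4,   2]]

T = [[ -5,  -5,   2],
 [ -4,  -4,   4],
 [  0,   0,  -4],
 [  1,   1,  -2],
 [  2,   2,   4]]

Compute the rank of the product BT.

2

First compute BT:
[[ -5,  -5,   2],
 [ -1,  -1,   2],
 [ 12,  12,  -8]]
Now row reduce the product.
R2 ← R2 − (1/5)·R1: [0, 0, 8/5]
R3 ← R3 + (12/5)·R1: [0, 0, -16/5]
R3 ← R3 + (2)·R2: [0, 0, 0]
2 nonzero rows, so rank(BT) = 2.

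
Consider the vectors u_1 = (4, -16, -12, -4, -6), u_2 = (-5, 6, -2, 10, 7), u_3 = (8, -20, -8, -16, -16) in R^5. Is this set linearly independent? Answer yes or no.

yes

Form the matrix with these vectors as rows and row reduce.
R2 ← R2 + (5/4)·R1: [0, -14, -17, 5, -1/2]
R3 ← R3 − (2)·R1: [0, 12, 16, -8, -4]
R3 ← R3 + (6/7)·R2: [0, 0, 10/7, -26/7, -31/7]
3 nonzero rows, so the 3 vectors span a space of dimension 3.
Since 3 = 3, the vectors are linearly independent.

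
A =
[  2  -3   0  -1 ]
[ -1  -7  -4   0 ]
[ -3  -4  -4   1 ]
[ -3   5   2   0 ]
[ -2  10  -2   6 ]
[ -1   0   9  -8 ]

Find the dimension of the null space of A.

Row reduce to echelon form.
R2 ← R2 + (1/2)·R1: [0, -17/2, -4, -1/2]
R3 ← R3 + (3/2)·R1: [0, -17/2, -4, -1/2]
R4 ← R4 + (3/2)·R1: [0, 1/2, 2, -3/2]
R5 ← R5 + R1: [0, 7, -2, 5]
R6 ← R6 + (1/2)·R1: [0, -3/2, 9, -17/2]
R3 ← R3 − R2: [0, 0, 0, 0]
R4 ← R4 + (1/17)·R2: [0, 0, 30/17, -26/17]
R5 ← R5 + (14/17)·R2: [0, 0, -90/17, 78/17]
R6 ← R6 − (3/17)·R2: [0, 0, 165/17, -143/17]
Swap R3 ↔ R4
R5 ← R5 + (3)·R3: [0, 0, 0, 0]
R6 ← R6 − (11/2)·R3: [0, 0, 0, 0]
3 nonzero rows, so rank(A) = 3.
A has 4 columns; by rank–nullity, nullity = 4 − 3 = 1.

1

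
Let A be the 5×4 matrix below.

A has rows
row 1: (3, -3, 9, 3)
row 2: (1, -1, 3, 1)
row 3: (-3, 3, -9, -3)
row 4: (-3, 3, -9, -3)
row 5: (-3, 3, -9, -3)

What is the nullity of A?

3

Row reduce to echelon form.
R2 ← R2 − (1/3)·R1: [0, 0, 0, 0]
R3 ← R3 + R1: [0, 0, 0, 0]
R4 ← R4 + R1: [0, 0, 0, 0]
R5 ← R5 + R1: [0, 0, 0, 0]
1 nonzero row, so rank(A) = 1.
A has 4 columns; by rank–nullity, nullity = 4 − 1 = 3.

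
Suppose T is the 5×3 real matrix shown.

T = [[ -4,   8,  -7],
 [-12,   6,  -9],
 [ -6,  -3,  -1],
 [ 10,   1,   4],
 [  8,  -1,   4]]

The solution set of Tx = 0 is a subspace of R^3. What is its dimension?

Row reduce to echelon form.
R2 ← R2 − (3)·R1: [0, -18, 12]
R3 ← R3 − (3/2)·R1: [0, -15, 19/2]
R4 ← R4 + (5/2)·R1: [0, 21, -27/2]
R5 ← R5 + (2)·R1: [0, 15, -10]
R3 ← R3 − (5/6)·R2: [0, 0, -1/2]
R4 ← R4 + (7/6)·R2: [0, 0, 1/2]
R5 ← R5 + (5/6)·R2: [0, 0, 0]
R4 ← R4 + R3: [0, 0, 0]
3 nonzero rows, so rank(T) = 3.
T has 3 columns; by rank–nullity, nullity = 3 − 3 = 0.

0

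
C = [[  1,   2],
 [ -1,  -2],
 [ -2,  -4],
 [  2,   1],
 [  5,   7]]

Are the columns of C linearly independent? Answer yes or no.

Row reduce C to echelon form.
R2 ← R2 + R1: [0, 0]
R3 ← R3 + (2)·R1: [0, 0]
R4 ← R4 − (2)·R1: [0, -3]
R5 ← R5 − (5)·R1: [0, -3]
Swap R2 ↔ R4
R5 ← R5 − R2: [0, 0]
2 pivots among 2 columns.
Every column is a pivot column, so the columns are linearly independent.

yes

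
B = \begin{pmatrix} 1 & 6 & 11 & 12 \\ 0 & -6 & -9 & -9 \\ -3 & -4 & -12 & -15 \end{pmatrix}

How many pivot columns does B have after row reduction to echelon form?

2

Row reduce to echelon form.
R3 ← R3 + (3)·R1: [0, 14, 21, 21]
R3 ← R3 + (7/3)·R2: [0, 0, 0, 0]
Echelon form has 2 nonzero rows, so rank(B) = 2.
Each nonzero row contributes one pivot column: 2 pivot columns.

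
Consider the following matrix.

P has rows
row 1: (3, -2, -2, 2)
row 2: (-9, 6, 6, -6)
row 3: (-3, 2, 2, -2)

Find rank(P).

Row reduce to echelon form.
R2 ← R2 + (3)·R1: [0, 0, 0, 0]
R3 ← R3 + R1: [0, 0, 0, 0]
Echelon form has 1 nonzero row, so rank(P) = 1.

1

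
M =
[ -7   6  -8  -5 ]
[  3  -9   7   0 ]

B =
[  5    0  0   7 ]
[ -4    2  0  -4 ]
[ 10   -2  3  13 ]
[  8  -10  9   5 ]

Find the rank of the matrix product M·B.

First compute MB:
[[-179,  78, -69, -202],
 [121, -32,  21, 148]]
Now row reduce the product.
R2 ← R2 + (121/179)·R1: [0, 3710/179, -4590/179, 2050/179]
2 nonzero rows, so rank(MB) = 2.

2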